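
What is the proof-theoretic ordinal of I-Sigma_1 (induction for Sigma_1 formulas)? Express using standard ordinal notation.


The proof-theoretic ordinal of I-Sigma_1 (induction for Sigma_1 formulas) is a standard result in ordinal analysis.
This ordinal is the supremum of order types of primitive recursive well-orderings
that the theory can prove to be well-ordered.
For I-Sigma_1 (induction for Sigma_1 formulas), the proof-theoretic ordinal is omega^omega.

omega^omega


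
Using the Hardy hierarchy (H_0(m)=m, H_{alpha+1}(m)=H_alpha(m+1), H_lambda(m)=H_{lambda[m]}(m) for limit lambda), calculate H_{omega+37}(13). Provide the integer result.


H_{omega+37}(13):
Unwind the 37 successor steps: H_{omega+37}(13) = H_omega(13+37) = H_omega(50).
H_omega(m) = H_m(m) = m + m = 2m.
Result = 2 * 50 = 100

100


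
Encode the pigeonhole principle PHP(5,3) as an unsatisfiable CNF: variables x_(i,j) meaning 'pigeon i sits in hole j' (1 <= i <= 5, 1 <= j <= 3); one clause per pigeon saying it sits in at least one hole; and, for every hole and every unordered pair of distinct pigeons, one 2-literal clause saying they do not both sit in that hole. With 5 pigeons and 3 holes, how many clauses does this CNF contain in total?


PHP(5,3): 5 pigeons, 3 holes, 5*3 = 15 variables.
- pigeon clauses: one per pigeon -> 5 clauses
- hole clauses: 3 holes * C(5,2) = 3 * 10 -> 30 clauses
Total clauses = 5 + 30 = 35

35


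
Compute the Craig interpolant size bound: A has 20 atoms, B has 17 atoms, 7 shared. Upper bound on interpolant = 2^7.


Shared atoms = 7
Craig interpolant size bound = 2^7
= 128

128


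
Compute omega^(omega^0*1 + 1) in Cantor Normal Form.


omega^(omega^0*1 + 1):
omega^0 = 1, so the exponent is 1 + 1 = 2 (finite ordinal addition).
Result = omega^2, already a single CNF term.

omega^2


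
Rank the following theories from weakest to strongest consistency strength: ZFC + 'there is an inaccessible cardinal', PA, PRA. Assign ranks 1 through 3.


Ordering by consistency strength:
1. PRA
2. PA
3. ZFC + 'there is an inaccessible cardinal'


ZFC + 'there is an inaccessible cardinal'=3, PA=2, PRA=1


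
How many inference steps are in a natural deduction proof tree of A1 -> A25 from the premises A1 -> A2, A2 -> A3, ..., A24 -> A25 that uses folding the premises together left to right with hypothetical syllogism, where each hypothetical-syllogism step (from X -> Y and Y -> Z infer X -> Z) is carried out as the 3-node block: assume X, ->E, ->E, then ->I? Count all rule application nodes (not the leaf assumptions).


There are 24 premises in the chain. The first HS step combines premises 1 and 2; each further premise needs one more HS step.
So 24 premises require 24 - 1 = 23 hypothetical-syllogism steps.
Each HS step uses 3 inference nodes (->E, ->E, ->I).
23 * 3 = 69 total inference nodes.

69


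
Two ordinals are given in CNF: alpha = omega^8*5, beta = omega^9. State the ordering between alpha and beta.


Compare term by term from highest exponent:
alpha = omega^8*5
beta = omega^9
Term 1: alpha has omega^8*5, beta has omega^9*1
Result: alpha < beta

alpha < beta


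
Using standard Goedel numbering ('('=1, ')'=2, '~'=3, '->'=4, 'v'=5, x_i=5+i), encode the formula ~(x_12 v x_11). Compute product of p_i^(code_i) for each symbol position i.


Formula: ~(x_12 v x_11)
Symbol codes: [3, 1, 17, 5, 16, 2]
Primes: [2, 3, 5, 7, 11, 13]
p_1^3 = 2^3 = 8
p_2^1 = 3^1 = 3
p_3^17 = 5^17 = 762939453125
p_4^5 = 7^5 = 16807
p_5^16 = 11^16 = 45949729863572161
p_6^2 = 13^2 = 169
Product = 2389797941145312842608575439453125000

2389797941145312842608575439453125000


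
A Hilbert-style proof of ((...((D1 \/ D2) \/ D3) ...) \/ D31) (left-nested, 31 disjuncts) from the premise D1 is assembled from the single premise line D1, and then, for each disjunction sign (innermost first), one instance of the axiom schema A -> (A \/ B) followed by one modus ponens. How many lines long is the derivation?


Building the left-nested 31-ary disjunction from D1:
- 1 premise line (D1)
- 31 disjuncts means 30 disjunction signs; each needs 1 axiom instance + 1 MP = 2 lines: 2 * 30 = 60
Total = 1 + 60 = 61 lines.

61


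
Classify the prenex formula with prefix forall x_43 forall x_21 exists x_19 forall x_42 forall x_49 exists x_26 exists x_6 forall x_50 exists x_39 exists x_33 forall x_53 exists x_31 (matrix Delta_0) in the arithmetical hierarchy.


Leading quantifier is forall, so the class is Pi.
Number of quantifier blocks = alternations + 1 = 7 + 1 = 8.
Classification: Pi_8

Pi_8


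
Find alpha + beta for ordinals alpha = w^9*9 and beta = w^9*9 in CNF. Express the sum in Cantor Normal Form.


Ordinal addition w^9*9 + w^9*9:
Both terms have the same exponent 9.
w^e*c + w^e*d = w^e*(c+d).
Result = w^9*(9+9) = w^9*18

w^9*18


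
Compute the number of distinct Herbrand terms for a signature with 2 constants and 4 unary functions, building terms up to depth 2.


Herbrand terms by depth:
Depth 0: 2 constants
Depth 1: 8 new terms (running total: 10)
Depth 2: 32 new terms (running total: 42)
Total distinct ground terms = 42

42


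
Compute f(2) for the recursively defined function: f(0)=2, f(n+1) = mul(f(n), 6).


f(0) = 2
f(1) = mul(f(0), 6) = mul(2, 6) = 12
f(2) = mul(f(1), 6) = mul(12, 6) = 72


72


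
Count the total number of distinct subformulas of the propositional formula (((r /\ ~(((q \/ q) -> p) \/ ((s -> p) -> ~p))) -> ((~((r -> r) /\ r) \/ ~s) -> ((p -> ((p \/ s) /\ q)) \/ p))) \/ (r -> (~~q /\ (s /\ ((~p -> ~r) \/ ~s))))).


Formula: (((r /\ ~(((q \/ q) -> p) \/ ((s -> p) -> ~p))) -> ((~((r -> r) /\ r) \/ ~s) -> ((p -> ((p \/ s) /\ q)) \/ p))) \/ (r -> (~~q /\ (s /\ ((~p -> ~r) \/ ~s)))))
Subformulas found:
  1. r
  2. p
  3. q
  4. s
  5. ~p
  6. ~s
  7. ~r
  8. ~q
  9. ~~q
  10. (s -> p)
  11. (r -> r)
  12. (p \/ s)
  13. (q \/ q)
  14. (~p -> ~r)
  15. ((p \/ s) /\ q)
  16. ((q \/ q) -> p)
  17. ((r -> r) /\ r)
  18. ((s -> p) -> ~p)
  19. ~((r -> r) /\ r)
  20. ((~p -> ~r) \/ ~s)
  21. (p -> ((p \/ s) /\ q))
  22. (~((r -> r) /\ r) \/ ~s)
  23. (s /\ ((~p -> ~r) \/ ~s))
  24. ((p -> ((p \/ s) /\ q)) \/ p)
  25. (~~q /\ (s /\ ((~p -> ~r) \/ ~s)))
  26. (((q \/ q) -> p) \/ ((s -> p) -> ~p))
  27. ~(((q \/ q) -> p) \/ ((s -> p) -> ~p))
  28. (r -> (~~q /\ (s /\ ((~p -> ~r) \/ ~s))))
  29. (r /\ ~(((q \/ q) -> p) \/ ((s -> p) -> ~p)))
  30. ((~((r -> r) /\ r) \/ ~s) -> ((p -> ((p \/ s) /\ q)) \/ p))
  31. ((r /\ ~(((q \/ q) -> p) \/ ((s -> p) -> ~p))) -> ((~((r -> r) /\ r) \/ ~s) -> ((p -> ((p \/ s) /\ q)) \/ p)))
  32. (((r /\ ~(((q \/ q) -> p) \/ ((s -> p) -> ~p))) -> ((~((r -> r) /\ r) \/ ~s) -> ((p -> ((p \/ s) /\ q)) \/ p))) \/ (r -> (~~q /\ (s /\ ((~p -> ~r) \/ ~s)))))
Total distinct subformulas = 32

32


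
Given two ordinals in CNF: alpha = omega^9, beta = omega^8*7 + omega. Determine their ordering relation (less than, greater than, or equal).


Compare term by term from highest exponent:
alpha = omega^9
beta = omega^8*7 + omega
Term 1: alpha has omega^9*1, beta has omega^8*7
Term 2: alpha has omega^0*0, beta has omega^1*1
Result: alpha > beta

alpha > beta


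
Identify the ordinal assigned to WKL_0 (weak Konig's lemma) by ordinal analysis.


The proof-theoretic ordinal of WKL_0 (weak Konig's lemma) is a standard result in ordinal analysis.
This ordinal is the supremum of order types of primitive recursive well-orderings
that the theory can prove to be well-ordered.
For WKL_0 (weak Konig's lemma), the proof-theoretic ordinal is omega^omega.

omega^omega


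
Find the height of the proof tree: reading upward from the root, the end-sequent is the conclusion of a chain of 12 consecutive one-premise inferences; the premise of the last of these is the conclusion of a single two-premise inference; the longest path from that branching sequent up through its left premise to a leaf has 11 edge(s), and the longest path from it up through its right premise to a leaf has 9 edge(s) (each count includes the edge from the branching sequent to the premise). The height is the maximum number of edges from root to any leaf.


Longest path through the left premise: 11 edges (measured from the branching sequent)
Longest path through the right premise: 9 edges
Height of the subtree rooted at the branching sequent: max(11, 9) = 11
The branching sequent sits 12 edges above the root (the chain of one-premise inferences), so height = 11 + 12 = 23

23


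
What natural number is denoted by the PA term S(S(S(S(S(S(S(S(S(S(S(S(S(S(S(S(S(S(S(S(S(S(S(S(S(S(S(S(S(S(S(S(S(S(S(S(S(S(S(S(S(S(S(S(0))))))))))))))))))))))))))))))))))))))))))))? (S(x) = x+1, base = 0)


Counting successors applied to 0:
44 applications of S to 0 = 44

44


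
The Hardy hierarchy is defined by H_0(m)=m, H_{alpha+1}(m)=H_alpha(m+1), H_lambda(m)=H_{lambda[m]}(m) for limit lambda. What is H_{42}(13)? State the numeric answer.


H_42(13):
For finite ordinals k, H_k(n) = n + k (each successor step adds 1).
H_42(13) = 13 + 42 = 55

55


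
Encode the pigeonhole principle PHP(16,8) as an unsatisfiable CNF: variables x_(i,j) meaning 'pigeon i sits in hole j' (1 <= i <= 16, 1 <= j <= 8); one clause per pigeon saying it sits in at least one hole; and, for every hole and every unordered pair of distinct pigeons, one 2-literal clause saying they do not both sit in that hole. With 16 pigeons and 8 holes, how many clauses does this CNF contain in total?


PHP(16,8): 16 pigeons, 8 holes, 16*8 = 128 variables.
- pigeon clauses: one per pigeon -> 16 clauses
- hole clauses: 8 holes * C(16,2) = 8 * 120 -> 960 clauses
Total clauses = 16 + 960 = 976

976


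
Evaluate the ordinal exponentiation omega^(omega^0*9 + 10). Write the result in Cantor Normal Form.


omega^(omega^0*9 + 10):
omega^0 = 1, so the exponent is 9 + 10 = 19 (finite ordinal addition).
Result = omega^19, already a single CNF term.

omega^19


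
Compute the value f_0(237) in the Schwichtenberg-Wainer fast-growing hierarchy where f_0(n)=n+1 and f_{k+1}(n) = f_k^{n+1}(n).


f_0(237) = 237 + 1 = 238

238


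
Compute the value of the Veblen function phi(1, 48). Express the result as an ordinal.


phi(1, 48):
phi(1, beta) = epsilon_beta (the beta-th epsilon number).
phi(1, 48) = epsilon_48

epsilon_48


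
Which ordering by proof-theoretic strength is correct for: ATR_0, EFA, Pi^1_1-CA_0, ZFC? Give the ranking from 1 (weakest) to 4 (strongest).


Ordering by consistency strength:
1. EFA
2. ATR_0
3. Pi^1_1-CA_0
4. ZFC


ATR_0=2, EFA=1, Pi^1_1-CA_0=3, ZFC=4


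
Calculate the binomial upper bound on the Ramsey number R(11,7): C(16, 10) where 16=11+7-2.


R(11,7) <= C(11+7-2, 11-1) = C(16, 10)
C(16, 10) = 16! / (10! * 6!)
= 8008

8008


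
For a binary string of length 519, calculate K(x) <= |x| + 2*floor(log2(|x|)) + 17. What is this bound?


floor(log2(519)) = 9
2 * 9 = 18
K(x) <= 519 + 18 + 17 = 554

554


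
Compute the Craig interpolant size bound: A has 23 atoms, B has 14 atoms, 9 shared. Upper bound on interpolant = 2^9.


Shared atoms = 9
Craig interpolant size bound = 2^9
= 512

512


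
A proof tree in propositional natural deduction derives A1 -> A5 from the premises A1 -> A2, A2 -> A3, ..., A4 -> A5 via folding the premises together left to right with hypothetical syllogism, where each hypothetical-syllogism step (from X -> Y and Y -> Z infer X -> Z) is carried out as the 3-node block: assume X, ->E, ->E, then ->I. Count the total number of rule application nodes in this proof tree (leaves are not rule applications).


There are 4 premises in the chain. The first HS step combines premises 1 and 2; each further premise needs one more HS step.
So 4 premises require 4 - 1 = 3 hypothetical-syllogism steps.
Each HS step uses 3 inference nodes (->E, ->E, ->I).
3 * 3 = 9 total inference nodes.

9


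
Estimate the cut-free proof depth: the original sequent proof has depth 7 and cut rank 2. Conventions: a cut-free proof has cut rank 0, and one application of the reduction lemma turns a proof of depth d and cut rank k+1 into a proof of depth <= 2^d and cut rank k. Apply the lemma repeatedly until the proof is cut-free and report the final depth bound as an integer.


Each rank reduction sends depth d to at most 2^d; cut rank r needs r reductions.
2_0(7) = 7
2_1(7) = 2^7 = 128
2_2(7) = 2^128 = 340282366920938463463374607431768211456
Cut-free depth bound = 340282366920938463463374607431768211456

340282366920938463463374607431768211456


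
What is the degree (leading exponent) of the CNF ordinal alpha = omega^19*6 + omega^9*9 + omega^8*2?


CNF: omega^19*6 + omega^9*9 + omega^8*2
The leading term is omega^19*6, which has exponent 19.

19


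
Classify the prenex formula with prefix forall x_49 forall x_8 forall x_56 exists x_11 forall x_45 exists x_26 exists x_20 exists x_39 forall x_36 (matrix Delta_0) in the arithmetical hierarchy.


Leading quantifier is forall, so the class is Pi.
Number of quantifier blocks = alternations + 1 = 4 + 1 = 5.
Classification: Pi_5

Pi_5


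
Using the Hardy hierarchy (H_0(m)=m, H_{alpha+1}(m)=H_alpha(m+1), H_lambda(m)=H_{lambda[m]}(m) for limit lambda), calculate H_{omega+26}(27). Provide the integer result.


H_{omega+26}(27):
Unwind the 26 successor steps: H_{omega+26}(27) = H_omega(27+26) = H_omega(53).
H_omega(m) = H_m(m) = m + m = 2m.
Result = 2 * 53 = 106

106


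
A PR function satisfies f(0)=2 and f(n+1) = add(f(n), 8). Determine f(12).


f(0) = 2
f(1) = add(f(0), 8) = add(2, 8) = 10
f(2) = add(f(1), 8) = add(10, 8) = 18
f(3) = add(f(2), 8) = add(18, 8) = 26
f(4) = add(f(3), 8) = add(26, 8) = 34
f(5) = add(f(4), 8) = add(34, 8) = 42
f(6) = add(f(5), 8) = add(42, 8) = 50
f(7) = add(f(6), 8) = add(50, 8) = 58
f(8) = add(f(7), 8) = add(58, 8) = 66
f(9) = add(f(8), 8) = add(66, 8) = 74
f(10) = add(f(9), 8) = add(74, 8) = 82
f(11) = add(f(10), 8) = add(82, 8) = 90
f(12) = add(f(11), 8) = add(90, 8) = 98


98


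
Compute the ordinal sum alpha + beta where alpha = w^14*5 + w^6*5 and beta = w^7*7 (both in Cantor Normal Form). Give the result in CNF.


Ordinal addition (w^14*5 + w^6*5) + w^7*7:
alpha's leading term has exponent 14 > beta's exponent 7, so it survives.
alpha's tail term has exponent 6 < beta's exponent 7, so it is absorbed by beta.
In ordinal addition, any term followed by a strictly larger-exponent term is absorbed.
Result = w^14*5 + w^7*7

w^14*5 + w^7*7


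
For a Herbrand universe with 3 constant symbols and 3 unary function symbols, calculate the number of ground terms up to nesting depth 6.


Herbrand terms by depth:
Depth 0: 3 constants
Depth 1: 9 new terms (running total: 12)
Depth 2: 27 new terms (running total: 39)
Depth 3: 81 new terms (running total: 120)
Depth 4: 243 new terms (running total: 363)
Depth 5: 729 new terms (running total: 1092)
Depth 6: 2187 new terms (running total: 3279)
Total distinct ground terms = 3279

3279


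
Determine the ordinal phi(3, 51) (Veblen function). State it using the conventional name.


phi(3, 51):
phi(3, beta) = eta_beta (the beta-th eta number, fixed point of zeta).
phi(3, 51) = eta_51

eta_51


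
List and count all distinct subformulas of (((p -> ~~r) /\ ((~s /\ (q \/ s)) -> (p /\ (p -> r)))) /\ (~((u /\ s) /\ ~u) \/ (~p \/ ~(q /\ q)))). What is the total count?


Formula: (((p -> ~~r) /\ ((~s /\ (q \/ s)) -> (p /\ (p -> r)))) /\ (~((u /\ s) /\ ~u) \/ (~p \/ ~(q /\ q))))
Subformulas found:
  1. r
  2. q
  3. u
  4. s
  5. p
  6. ~p
  7. ~u
  8. ~r
  9. ~s
  10. ~~r
  11. (q /\ q)
  12. (u /\ s)
  13. (q \/ s)
  14. (p -> r)
  15. ~(q /\ q)
  16. (p -> ~~r)
  17. (p /\ (p -> r))
  18. ((u /\ s) /\ ~u)
  19. (~s /\ (q \/ s))
  20. (~p \/ ~(q /\ q))
  21. ~((u /\ s) /\ ~u)
  22. ((~s /\ (q \/ s)) -> (p /\ (p -> r)))
  23. (~((u /\ s) /\ ~u) \/ (~p \/ ~(q /\ q)))
  24. ((p -> ~~r) /\ ((~s /\ (q \/ s)) -> (p /\ (p -> r))))
  25. (((p -> ~~r) /\ ((~s /\ (q \/ s)) -> (p /\ (p -> r)))) /\ (~((u /\ s) /\ ~u) \/ (~p \/ ~(q /\ q))))
Total distinct subformulas = 25

25


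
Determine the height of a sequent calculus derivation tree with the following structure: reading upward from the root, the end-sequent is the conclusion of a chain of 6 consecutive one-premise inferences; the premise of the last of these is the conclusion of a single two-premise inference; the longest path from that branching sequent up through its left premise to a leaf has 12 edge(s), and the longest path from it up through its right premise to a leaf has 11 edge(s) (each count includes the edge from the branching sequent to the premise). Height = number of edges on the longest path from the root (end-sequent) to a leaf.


Longest path through the left premise: 12 edges (measured from the branching sequent)
Longest path through the right premise: 11 edges
Height of the subtree rooted at the branching sequent: max(12, 11) = 12
The branching sequent sits 6 edges above the root (the chain of one-premise inferences), so height = 12 + 6 = 18

18


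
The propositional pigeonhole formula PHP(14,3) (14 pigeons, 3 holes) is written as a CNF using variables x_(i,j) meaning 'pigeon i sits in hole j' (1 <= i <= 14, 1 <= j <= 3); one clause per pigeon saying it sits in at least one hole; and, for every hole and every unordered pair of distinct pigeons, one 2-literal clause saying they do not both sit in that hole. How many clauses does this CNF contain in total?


PHP(14,3): 14 pigeons, 3 holes, 14*3 = 42 variables.
- pigeon clauses: one per pigeon -> 14 clauses
- hole clauses: 3 holes * C(14,2) = 3 * 91 -> 273 clauses
Total clauses = 14 + 273 = 287

287


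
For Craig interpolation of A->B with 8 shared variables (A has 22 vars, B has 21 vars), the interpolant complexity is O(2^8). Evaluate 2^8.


Shared atoms = 8
Craig interpolant size bound = 2^8
= 256

256


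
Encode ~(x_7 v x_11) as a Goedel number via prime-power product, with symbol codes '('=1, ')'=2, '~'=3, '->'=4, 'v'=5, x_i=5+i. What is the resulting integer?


Formula: ~(x_7 v x_11)
Symbol codes: [3, 1, 12, 5, 16, 2]
Primes: [2, 3, 5, 7, 11, 13]
p_1^3 = 2^3 = 8
p_2^1 = 3^1 = 3
p_3^12 = 5^12 = 244140625
p_4^5 = 7^5 = 16807
p_5^16 = 11^16 = 45949729863572161
p_6^2 = 13^2 = 169
Product = 764735341166500109634744140625000

764735341166500109634744140625000


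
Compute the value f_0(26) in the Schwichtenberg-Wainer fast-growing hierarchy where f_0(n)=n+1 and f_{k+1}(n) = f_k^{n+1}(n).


f_0(26) = 26 + 1 = 27

27


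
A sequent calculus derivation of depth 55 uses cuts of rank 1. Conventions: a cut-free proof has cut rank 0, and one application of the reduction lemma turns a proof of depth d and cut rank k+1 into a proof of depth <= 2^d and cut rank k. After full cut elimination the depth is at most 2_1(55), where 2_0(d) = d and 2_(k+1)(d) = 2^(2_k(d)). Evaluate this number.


Each rank reduction sends depth d to at most 2^d; cut rank r needs r reductions.
2_0(55) = 55
2_1(55) = 2^55 = 36028797018963968
Cut-free depth bound = 36028797018963968

36028797018963968


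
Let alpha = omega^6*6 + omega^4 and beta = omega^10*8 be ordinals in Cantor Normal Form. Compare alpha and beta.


Compare term by term from highest exponent:
alpha = omega^6*6 + omega^4
beta = omega^10*8
Term 1: alpha has omega^6*6, beta has omega^10*8
Term 2: alpha has omega^4*1, beta has omega^0*0
Result: alpha < beta

alpha < beta


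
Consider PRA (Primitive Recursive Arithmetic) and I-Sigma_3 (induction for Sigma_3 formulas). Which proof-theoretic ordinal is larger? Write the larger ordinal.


Proof-theoretic ordinal of PRA (Primitive Recursive Arithmetic): omega^omega
Proof-theoretic ordinal of I-Sigma_3 (induction for Sigma_3 formulas): omega^(omega^(omega^omega))
Comparing: omega^omega < omega^(omega^(omega^omega)).
The larger ordinal is omega^(omega^(omega^omega)) (from I-Sigma_3 (induction for Sigma_3 formulas)).

omega^(omega^(omega^omega))


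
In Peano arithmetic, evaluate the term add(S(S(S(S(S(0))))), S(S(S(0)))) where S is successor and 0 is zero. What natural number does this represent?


add(S^5(0), S^3(0)):
S^5(0) = 5
S^3(0) = 3
5 + 3 = 8

8


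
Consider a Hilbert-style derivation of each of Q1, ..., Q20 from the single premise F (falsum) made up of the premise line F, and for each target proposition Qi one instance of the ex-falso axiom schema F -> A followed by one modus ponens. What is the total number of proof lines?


Ex falso, line by line:
- 1 premise line (F)
- 20 targets, each needing 1 axiom instance (F -> Qi) + 1 MP = 2 lines: 2 * 20 = 40
Total = 1 + 40 = 41 lines.

41


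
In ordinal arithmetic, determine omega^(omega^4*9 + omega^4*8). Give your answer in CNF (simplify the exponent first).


omega^(omega^4*9 + omega^4*8):
Both terms of the exponent have the same exponent 4, so they merge: omega^4*9 + omega^4*8 = omega^4*(9+8) = omega^4*17.
omega raised to a CNF ordinal is a single CNF term: Result = omega^(omega^4*17)

omega^(omega^4*17)


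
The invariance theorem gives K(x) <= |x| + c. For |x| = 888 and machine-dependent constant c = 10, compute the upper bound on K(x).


K(x) <= |x| + c = 888 + 10 = 898

898


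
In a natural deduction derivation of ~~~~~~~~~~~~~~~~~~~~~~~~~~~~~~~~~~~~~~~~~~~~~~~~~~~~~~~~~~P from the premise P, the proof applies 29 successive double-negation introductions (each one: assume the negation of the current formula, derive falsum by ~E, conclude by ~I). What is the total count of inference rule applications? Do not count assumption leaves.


Each double-negation introduction (from C infer ~~C) uses 2 inference nodes: one ~E (C and ~C give falsum) and one ~I (discharge ~C).
29 double negations = 29 * 2 = 58 inference nodes.

58


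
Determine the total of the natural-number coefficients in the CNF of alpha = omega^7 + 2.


CNF: omega^7 + 2
Coefficients: 1 + 2 = 3

3


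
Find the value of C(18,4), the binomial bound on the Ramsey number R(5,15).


R(5,15) <= C(5+15-2, 5-1) = C(18, 4)
C(18, 4) = 18! / (4! * 14!)
= 3060

3060


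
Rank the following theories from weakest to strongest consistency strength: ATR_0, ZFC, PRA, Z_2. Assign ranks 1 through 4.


Ordering by consistency strength:
1. PRA
2. ATR_0
3. Z_2
4. ZFC


ATR_0=2, ZFC=4, PRA=1, Z_2=3


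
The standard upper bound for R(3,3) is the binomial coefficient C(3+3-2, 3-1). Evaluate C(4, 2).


R(3,3) <= C(3+3-2, 3-1) = C(4, 2)
C(4, 2) = 4! / (2! * 2!)
= 6

6


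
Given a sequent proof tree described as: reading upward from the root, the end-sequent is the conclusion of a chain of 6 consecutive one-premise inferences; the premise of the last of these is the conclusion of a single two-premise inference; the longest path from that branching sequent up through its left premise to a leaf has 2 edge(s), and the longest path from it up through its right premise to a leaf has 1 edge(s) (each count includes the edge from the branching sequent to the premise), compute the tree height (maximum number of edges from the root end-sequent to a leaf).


Longest path through the left premise: 2 edges (measured from the branching sequent)
Longest path through the right premise: 1 edges
Height of the subtree rooted at the branching sequent: max(2, 1) = 2
The branching sequent sits 6 edges above the root (the chain of one-premise inferences), so height = 2 + 6 = 8

8


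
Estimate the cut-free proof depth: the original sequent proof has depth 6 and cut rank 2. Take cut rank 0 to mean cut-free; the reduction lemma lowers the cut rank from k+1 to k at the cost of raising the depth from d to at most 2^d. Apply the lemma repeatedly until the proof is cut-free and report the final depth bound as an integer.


Each rank reduction sends depth d to at most 2^d; cut rank r needs r reductions.
2_0(6) = 6
2_1(6) = 2^6 = 64
2_2(6) = 2^64 = 18446744073709551616
Cut-free depth bound = 18446744073709551616

18446744073709551616


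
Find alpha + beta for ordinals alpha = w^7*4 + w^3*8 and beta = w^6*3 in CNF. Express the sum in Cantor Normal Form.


Ordinal addition (w^7*4 + w^3*8) + w^6*3:
alpha's leading term has exponent 7 > beta's exponent 6, so it survives.
alpha's tail term has exponent 3 < beta's exponent 6, so it is absorbed by beta.
In ordinal addition, any term followed by a strictly larger-exponent term is absorbed.
Result = w^7*4 + w^6*3

w^7*4 + w^6*3


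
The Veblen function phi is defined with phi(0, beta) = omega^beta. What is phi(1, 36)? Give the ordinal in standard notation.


phi(1, 36):
phi(1, beta) = epsilon_beta (the beta-th epsilon number).
phi(1, 36) = epsilon_36

epsilon_36


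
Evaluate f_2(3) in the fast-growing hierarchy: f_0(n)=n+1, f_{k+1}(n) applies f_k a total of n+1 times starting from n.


f_2(3) = f_1^4(3)
f_1(m) = 2m + 1.
Iterating: f_1^k(n) = 2^k*(n+1) - 1.
f_2(3) = 2^4*(3+1) - 1 = 16*4 - 1 = 63

63


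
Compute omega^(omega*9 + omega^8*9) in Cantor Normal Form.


omega^(omega*9 + omega^8*9):
In ordinal addition a term is absorbed by a following term of strictly larger exponent: 1 < 8, so omega*9 + omega^8*9 = omega^8*9.
omega raised to a CNF ordinal is a single CNF term: Result = omega^(omega^8*9)

omega^(omega^8*9)


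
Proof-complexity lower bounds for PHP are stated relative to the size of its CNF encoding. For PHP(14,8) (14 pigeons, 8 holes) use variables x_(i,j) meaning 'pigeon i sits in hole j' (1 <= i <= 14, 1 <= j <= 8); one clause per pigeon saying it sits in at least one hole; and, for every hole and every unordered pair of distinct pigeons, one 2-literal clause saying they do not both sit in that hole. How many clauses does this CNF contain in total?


PHP(14,8): 14 pigeons, 8 holes, 14*8 = 112 variables.
- pigeon clauses: one per pigeon -> 14 clauses
- hole clauses: 8 holes * C(14,2) = 8 * 91 -> 728 clauses
Total clauses = 14 + 728 = 742

742


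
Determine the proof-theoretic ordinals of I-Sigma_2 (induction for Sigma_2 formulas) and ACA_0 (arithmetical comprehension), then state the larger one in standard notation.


Proof-theoretic ordinal of I-Sigma_2 (induction for Sigma_2 formulas): omega^(omega^omega)
Proof-theoretic ordinal of ACA_0 (arithmetical comprehension): epsilon_0
Comparing: omega^(omega^omega) < epsilon_0.
The larger ordinal is epsilon_0 (from ACA_0 (arithmetical comprehension)).

epsilon_0


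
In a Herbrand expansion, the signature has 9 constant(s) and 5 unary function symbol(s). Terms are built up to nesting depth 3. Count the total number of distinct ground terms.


Herbrand terms by depth:
Depth 0: 9 constants
Depth 1: 45 new terms (running total: 54)
Depth 2: 225 new terms (running total: 279)
Depth 3: 1125 new terms (running total: 1404)
Total distinct ground terms = 1404

1404


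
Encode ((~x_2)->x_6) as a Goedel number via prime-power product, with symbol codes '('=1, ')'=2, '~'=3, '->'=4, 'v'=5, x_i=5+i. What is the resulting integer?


Formula: ((~x_2)->x_6)
Symbol codes: [1, 1, 3, 7, 2, 4, 11, 2]
Primes: [2, 3, 5, 7, 11, 13, 17, 19]
p_1^1 = 2^1 = 2
p_2^1 = 3^1 = 3
p_3^3 = 5^3 = 125
p_4^7 = 7^7 = 823543
p_5^2 = 11^2 = 121
p_6^4 = 13^4 = 28561
p_7^11 = 17^11 = 34271896307633
p_8^2 = 19^2 = 361
Product = 26408981971729213872510854609250

26408981971729213872510854609250


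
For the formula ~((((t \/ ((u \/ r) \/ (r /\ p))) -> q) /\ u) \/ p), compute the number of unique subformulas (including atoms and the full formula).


Formula: ~((((t \/ ((u \/ r) \/ (r /\ p))) -> q) /\ u) \/ p)
Subformulas found:
  1. q
  2. u
  3. r
  4. t
  5. p
  6. (r /\ p)
  7. (u \/ r)
  8. ((u \/ r) \/ (r /\ p))
  9. (t \/ ((u \/ r) \/ (r /\ p)))
  10. ((t \/ ((u \/ r) \/ (r /\ p))) -> q)
  11. (((t \/ ((u \/ r) \/ (r /\ p))) -> q) /\ u)
  12. ((((t \/ ((u \/ r) \/ (r /\ p))) -> q) /\ u) \/ p)
  13. ~((((t \/ ((u \/ r) \/ (r /\ p))) -> q) /\ u) \/ p)
Total distinct subformulas = 13

13


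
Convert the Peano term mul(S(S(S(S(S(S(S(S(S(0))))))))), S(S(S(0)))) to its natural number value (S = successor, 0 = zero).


mul(S^9(0), S^3(0)):
S^9(0) = 9
S^3(0) = 3
9 * 3 = 27

27


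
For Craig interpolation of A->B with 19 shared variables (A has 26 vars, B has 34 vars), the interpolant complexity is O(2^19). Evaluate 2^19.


Shared atoms = 19
Craig interpolant size bound = 2^19
= 524288

524288


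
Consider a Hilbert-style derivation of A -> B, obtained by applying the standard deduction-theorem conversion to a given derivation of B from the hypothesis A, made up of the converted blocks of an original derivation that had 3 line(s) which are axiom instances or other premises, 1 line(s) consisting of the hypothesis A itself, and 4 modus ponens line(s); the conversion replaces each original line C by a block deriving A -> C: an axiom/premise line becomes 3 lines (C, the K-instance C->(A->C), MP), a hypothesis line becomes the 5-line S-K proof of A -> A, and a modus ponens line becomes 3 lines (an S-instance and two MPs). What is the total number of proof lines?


Deduction-theorem conversion, block by block:
- 3 axiom/premise lines -> 3 lines each = 9
- 1 hypothesis lines -> 5 lines each (identity proof A->A) = 5
- 4 MP lines -> 3 lines each (S-instance, MP, MP) = 12
Total = 9 + 5 + 12 = 26 lines.

26


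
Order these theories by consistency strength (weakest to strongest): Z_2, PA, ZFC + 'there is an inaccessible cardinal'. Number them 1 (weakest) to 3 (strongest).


Ordering by consistency strength:
1. PA
2. Z_2
3. ZFC + 'there is an inaccessible cardinal'


Z_2=2, PA=1, ZFC + 'there is an inaccessible cardinal'=3


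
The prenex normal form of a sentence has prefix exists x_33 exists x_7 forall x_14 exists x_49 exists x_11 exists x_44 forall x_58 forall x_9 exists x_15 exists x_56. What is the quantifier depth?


Quantifier prefix has 10 quantifier symbols.
Quantifier depth = 10

10


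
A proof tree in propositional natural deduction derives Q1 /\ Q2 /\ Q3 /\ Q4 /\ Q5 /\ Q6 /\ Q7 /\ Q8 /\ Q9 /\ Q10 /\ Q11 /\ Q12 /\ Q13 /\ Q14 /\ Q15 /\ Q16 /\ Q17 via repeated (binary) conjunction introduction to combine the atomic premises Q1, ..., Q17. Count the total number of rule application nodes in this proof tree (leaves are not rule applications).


The target conjunction has 17 conjuncts, i.e. 16 binary /\ connectives.
Each conjunction-intro joins two pieces, so 17 atoms require 17-1 = 16 applications.
Total inference nodes = 16

16


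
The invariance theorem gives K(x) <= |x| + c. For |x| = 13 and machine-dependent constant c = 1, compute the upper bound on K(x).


K(x) <= |x| + c = 13 + 1 = 14

14


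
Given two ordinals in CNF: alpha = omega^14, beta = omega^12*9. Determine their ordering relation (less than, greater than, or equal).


Compare term by term from highest exponent:
alpha = omega^14
beta = omega^12*9
Term 1: alpha has omega^14*1, beta has omega^12*9
Result: alpha > beta

alpha > beta


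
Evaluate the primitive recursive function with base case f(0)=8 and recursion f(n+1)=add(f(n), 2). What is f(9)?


f(0) = 8
f(1) = add(f(0), 2) = add(8, 2) = 10
f(2) = add(f(1), 2) = add(10, 2) = 12
f(3) = add(f(2), 2) = add(12, 2) = 14
f(4) = add(f(3), 2) = add(14, 2) = 16
f(5) = add(f(4), 2) = add(16, 2) = 18
f(6) = add(f(5), 2) = add(18, 2) = 20
f(7) = add(f(6), 2) = add(20, 2) = 22
f(8) = add(f(7), 2) = add(22, 2) = 24
f(9) = add(f(8), 2) = add(24, 2) = 26


26


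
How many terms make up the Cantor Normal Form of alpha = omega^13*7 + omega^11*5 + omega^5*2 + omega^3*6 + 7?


CNF: omega^13*7 + omega^11*5 + omega^5*2 + omega^3*6 + 7
Count the summands separated by '+':
  term 1: omega^13*7
  term 2: omega^11*5
  term 3: omega^5*2
  term 4: omega^3*6
  term 5: 7
Total terms = 5

5


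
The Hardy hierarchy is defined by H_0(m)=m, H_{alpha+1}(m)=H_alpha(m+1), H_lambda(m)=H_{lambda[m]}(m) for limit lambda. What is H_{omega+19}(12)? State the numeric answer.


H_{omega+19}(12):
Unwind the 19 successor steps: H_{omega+19}(12) = H_omega(12+19) = H_omega(31).
H_omega(m) = H_m(m) = m + m = 2m.
Result = 2 * 31 = 62

62


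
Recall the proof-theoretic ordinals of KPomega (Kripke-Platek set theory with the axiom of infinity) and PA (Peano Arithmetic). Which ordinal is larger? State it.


Proof-theoretic ordinal of KPomega (Kripke-Platek set theory with the axiom of infinity): psi_0(epsilon_{Omega+1})
Proof-theoretic ordinal of PA (Peano Arithmetic): epsilon_0
Comparing: epsilon_0 < psi_0(epsilon_{Omega+1}).
The larger ordinal is psi_0(epsilon_{Omega+1}) (from KPomega (Kripke-Platek set theory with the axiom of infinity)).

psi_0(epsilon_{Omega+1})


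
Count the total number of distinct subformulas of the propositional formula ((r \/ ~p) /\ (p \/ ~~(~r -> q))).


Formula: ((r \/ ~p) /\ (p \/ ~~(~r -> q)))
Subformulas found:
  1. q
  2. r
  3. p
  4. ~p
  5. ~r
  6. (~r -> q)
  7. (r \/ ~p)
  8. ~(~r -> q)
  9. ~~(~r -> q)
  10. (p \/ ~~(~r -> q))
  11. ((r \/ ~p) /\ (p \/ ~~(~r -> q)))
Total distinct subformulas = 11

11


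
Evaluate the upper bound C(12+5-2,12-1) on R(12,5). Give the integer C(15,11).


R(12,5) <= C(12+5-2, 12-1) = C(15, 11)
C(15, 11) = 15! / (11! * 4!)
= 1365

1365


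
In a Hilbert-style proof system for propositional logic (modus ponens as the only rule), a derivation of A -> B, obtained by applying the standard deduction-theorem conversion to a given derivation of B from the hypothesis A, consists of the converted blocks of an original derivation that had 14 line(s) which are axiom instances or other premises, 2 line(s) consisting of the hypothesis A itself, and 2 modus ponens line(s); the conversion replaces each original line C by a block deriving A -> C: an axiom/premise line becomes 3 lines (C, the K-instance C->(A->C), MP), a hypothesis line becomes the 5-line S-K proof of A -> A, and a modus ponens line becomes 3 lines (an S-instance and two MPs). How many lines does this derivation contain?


Deduction-theorem conversion, block by block:
- 14 axiom/premise lines -> 3 lines each = 42
- 2 hypothesis lines -> 5 lines each (identity proof A->A) = 10
- 2 MP lines -> 3 lines each (S-instance, MP, MP) = 6
Total = 42 + 10 + 6 = 58 lines.

58


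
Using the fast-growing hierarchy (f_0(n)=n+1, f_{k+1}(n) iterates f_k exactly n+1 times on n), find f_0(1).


f_0(1) = 1 + 1 = 2

2


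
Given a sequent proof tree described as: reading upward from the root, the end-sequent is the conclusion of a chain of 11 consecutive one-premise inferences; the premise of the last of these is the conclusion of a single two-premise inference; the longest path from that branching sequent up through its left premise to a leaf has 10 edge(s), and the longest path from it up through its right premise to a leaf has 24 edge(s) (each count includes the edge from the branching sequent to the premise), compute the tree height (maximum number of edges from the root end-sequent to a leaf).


Longest path through the left premise: 10 edges (measured from the branching sequent)
Longest path through the right premise: 24 edges
Height of the subtree rooted at the branching sequent: max(10, 24) = 24
The branching sequent sits 11 edges above the root (the chain of one-premise inferences), so height = 24 + 11 = 35

35


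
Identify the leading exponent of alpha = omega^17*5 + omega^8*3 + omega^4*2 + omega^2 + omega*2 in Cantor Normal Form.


CNF: omega^17*5 + omega^8*3 + omega^4*2 + omega^2 + omega*2
The leading term is omega^17*5, which has exponent 17.

17


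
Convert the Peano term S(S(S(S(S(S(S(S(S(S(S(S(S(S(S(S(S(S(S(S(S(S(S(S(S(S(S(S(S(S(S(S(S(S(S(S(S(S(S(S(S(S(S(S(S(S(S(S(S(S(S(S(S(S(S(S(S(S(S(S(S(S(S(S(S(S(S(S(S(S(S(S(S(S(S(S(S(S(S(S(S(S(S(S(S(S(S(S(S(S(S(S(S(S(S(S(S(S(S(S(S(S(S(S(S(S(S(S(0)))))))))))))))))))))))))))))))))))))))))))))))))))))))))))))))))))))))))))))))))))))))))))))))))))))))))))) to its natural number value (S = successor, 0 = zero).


Counting successors applied to 0:
108 applications of S to 0 = 108

108


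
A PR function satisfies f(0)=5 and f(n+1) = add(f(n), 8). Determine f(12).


f(0) = 5
f(1) = add(f(0), 8) = add(5, 8) = 13
f(2) = add(f(1), 8) = add(13, 8) = 21
f(3) = add(f(2), 8) = add(21, 8) = 29
f(4) = add(f(3), 8) = add(29, 8) = 37
f(5) = add(f(4), 8) = add(37, 8) = 45
f(6) = add(f(5), 8) = add(45, 8) = 53
f(7) = add(f(6), 8) = add(53, 8) = 61
f(8) = add(f(7), 8) = add(61, 8) = 69
f(9) = add(f(8), 8) = add(69, 8) = 77
f(10) = add(f(9), 8) = add(77, 8) = 85
f(11) = add(f(10), 8) = add(85, 8) = 93
f(12) = add(f(11), 8) = add(93, 8) = 101


101


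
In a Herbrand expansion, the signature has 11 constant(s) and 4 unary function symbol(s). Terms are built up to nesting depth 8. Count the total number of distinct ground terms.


Herbrand terms by depth:
Depth 0: 11 constants
Depth 1: 44 new terms (running total: 55)
Depth 2: 176 new terms (running total: 231)
Depth 3: 704 new terms (running total: 935)
Depth 4: 2816 new terms (running total: 3751)
Depth 5: 11264 new terms (running total: 15015)
Depth 6: 45056 new terms (running total: 60071)
Depth 7: 180224 new terms (running total: 240295)
Depth 8: 720896 new terms (running total: 961191)
Total distinct ground terms = 961191

961191


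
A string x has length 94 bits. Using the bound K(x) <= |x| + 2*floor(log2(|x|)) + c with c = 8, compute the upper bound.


floor(log2(94)) = 6
2 * 6 = 12
K(x) <= 94 + 12 + 8 = 114

114


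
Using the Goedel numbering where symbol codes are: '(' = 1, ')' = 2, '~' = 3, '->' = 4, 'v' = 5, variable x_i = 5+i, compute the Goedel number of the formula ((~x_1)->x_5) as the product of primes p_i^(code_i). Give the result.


Formula: ((~x_1)->x_5)
Symbol codes: [1, 1, 3, 6, 2, 4, 10, 2]
Primes: [2, 3, 5, 7, 11, 13, 17, 19]
p_1^1 = 2^1 = 2
p_2^1 = 3^1 = 3
p_3^3 = 5^3 = 125
p_4^6 = 7^6 = 117649
p_5^2 = 11^2 = 121
p_6^4 = 13^4 = 28561
p_7^10 = 17^10 = 2015993900449
p_8^2 = 19^2 = 361
Product = 221924218249825326659755080750

221924218249825326659755080750


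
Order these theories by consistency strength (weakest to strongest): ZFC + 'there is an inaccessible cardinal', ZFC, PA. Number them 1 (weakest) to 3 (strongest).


Ordering by consistency strength:
1. PA
2. ZFC
3. ZFC + 'there is an inaccessible cardinal'


ZFC + 'there is an inaccessible cardinal'=3, ZFC=2, PA=1


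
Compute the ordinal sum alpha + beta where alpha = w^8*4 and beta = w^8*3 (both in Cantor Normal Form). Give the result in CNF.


Ordinal addition w^8*4 + w^8*3:
Both terms have the same exponent 8.
w^e*c + w^e*d = w^e*(c+d).
Result = w^8*(4+3) = w^8*7

w^8*7


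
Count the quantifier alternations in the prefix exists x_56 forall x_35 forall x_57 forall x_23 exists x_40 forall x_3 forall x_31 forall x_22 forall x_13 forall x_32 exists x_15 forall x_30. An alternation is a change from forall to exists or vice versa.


Walk the prefix and count type changes:
  position 1: exists -> forall <-- alternation
  position 2: forall -> forall
  position 3: forall -> forall
  position 4: forall -> exists <-- alternation
  position 5: exists -> forall <-- alternation
  position 6: forall -> forall
  position 7: forall -> forall
  position 8: forall -> forall
  position 9: forall -> forall
  position 10: forall -> exists <-- alternation
  position 11: exists -> forall <-- alternation
Total alternations = 5

5


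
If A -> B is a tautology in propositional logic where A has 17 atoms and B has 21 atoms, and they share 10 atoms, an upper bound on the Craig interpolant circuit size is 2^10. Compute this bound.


Shared atoms = 10
Craig interpolant size bound = 2^10
= 1024

1024


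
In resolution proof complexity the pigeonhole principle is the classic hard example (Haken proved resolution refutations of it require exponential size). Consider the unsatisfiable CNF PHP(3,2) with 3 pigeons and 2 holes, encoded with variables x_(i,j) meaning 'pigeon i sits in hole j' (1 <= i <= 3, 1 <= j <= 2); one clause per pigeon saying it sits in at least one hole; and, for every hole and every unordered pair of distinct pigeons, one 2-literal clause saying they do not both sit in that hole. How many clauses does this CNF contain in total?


PHP(3,2): 3 pigeons, 2 holes, 3*2 = 6 variables.
- pigeon clauses: one per pigeon -> 3 clauses
- hole clauses: 2 holes * C(3,2) = 2 * 3 -> 6 clauses
Total clauses = 3 + 6 = 9

9
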